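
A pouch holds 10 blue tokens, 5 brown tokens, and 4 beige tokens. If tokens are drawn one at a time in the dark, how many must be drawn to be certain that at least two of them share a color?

The worst case takes 1 token of each color without reaching 2 of any: 3 × 1 = 3.
The next token must bring some color to 2, so 3 + 1 = 4.

4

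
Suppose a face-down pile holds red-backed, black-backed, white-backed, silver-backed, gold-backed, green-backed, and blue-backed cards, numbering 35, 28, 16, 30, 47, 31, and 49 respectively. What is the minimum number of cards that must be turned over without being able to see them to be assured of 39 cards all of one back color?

Treat the 7 back colors as pigeonholes.
In the worst case we take at most 38 of each back color, but all 35 red-backed, all 28 black-backed, all 16 white-backed, all 30 silver-backed, and all 31 green-backed (fewer than 38), giving 35 + 28 + 16 + 30 + 38 + 31 + 38 = 216.
One more card then forces some back color to 39, so 216 + 1 = 217.

217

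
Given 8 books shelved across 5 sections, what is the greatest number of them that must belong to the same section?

If each of the 5 sections held at most 1, the total would be at most 5 × 1 = 5 < 8, a contradiction.
So at least one holds ⌈8/5⌉ = 2.

2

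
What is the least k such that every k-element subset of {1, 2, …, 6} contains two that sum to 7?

4

Partition {1, …, 6} into 3 pairs: {1,6}, {2,5}, …, {3,4}.
Choosing 3 integers — say the integers 1 through 3 — takes one from each pair and avoids the property.
Choosing 4 forces two into the same pair by pigeonhole, and those sum to 7. So 4.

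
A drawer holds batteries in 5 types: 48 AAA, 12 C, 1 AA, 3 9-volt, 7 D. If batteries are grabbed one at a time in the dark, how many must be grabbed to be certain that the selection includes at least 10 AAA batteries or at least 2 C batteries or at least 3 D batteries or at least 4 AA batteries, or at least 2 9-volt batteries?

15

Each of the 5 types has its own threshold; avoid all of them simultaneously.
The worst case stops just short of every target: 9 AAA, 1 C, all 1 AA, 1 9-volt, 2 D — 9 + 1 + 1 + 1 + 2 = 14 batteries.
One more battery must push some type to its target, so 14 + 1 = 15.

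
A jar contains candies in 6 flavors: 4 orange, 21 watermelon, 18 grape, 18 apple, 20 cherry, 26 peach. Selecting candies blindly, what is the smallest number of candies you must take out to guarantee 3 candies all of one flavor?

The worst case takes 2 candies of each flavor without reaching 3 of any: 6 × 2 = 12.
The next candy must bring some flavor to 3, so 12 + 1 = 13.

13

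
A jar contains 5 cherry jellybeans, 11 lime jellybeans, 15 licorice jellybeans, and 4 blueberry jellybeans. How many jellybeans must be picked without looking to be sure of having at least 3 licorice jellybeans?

To avoid licorice jellybeans as long as possible, exhaust the other 3 flavors first.
The worst case draws every non-licorice jellybean first: 5 + 11 + 4 = 20.
The next 3 draws are then forced to be licorice, giving 20 + 3 = 23.

23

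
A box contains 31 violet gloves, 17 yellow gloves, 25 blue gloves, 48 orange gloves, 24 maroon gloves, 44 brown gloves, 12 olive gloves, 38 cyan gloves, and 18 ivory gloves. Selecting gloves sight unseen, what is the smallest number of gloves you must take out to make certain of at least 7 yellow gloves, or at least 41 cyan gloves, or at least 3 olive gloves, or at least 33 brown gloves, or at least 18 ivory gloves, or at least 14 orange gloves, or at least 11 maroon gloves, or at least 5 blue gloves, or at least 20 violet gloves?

142

The worst case stops just short of every target: 19 violet, 6 yellow, 4 blue, 13 orange, 10 maroon, 32 brown, 2 olive, all 38 cyan, 17 ivory — 19 + 6 + 4 + 13 + 10 + 32 + 2 + 38 + 17 = 141 gloves.
One more glove must push some color to its target, so 141 + 1 = 142.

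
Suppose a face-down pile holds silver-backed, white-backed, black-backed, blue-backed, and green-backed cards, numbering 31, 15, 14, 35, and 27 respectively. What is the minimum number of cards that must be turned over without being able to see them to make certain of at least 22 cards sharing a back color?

93

In the worst case we take at most 21 of each back color, but all 15 white-backed and all 14 black-backed (fewer than 21), giving 21 + 15 + 14 + 21 + 21 = 92.
One more card then forces some back color to 22, so 92 + 1 = 93.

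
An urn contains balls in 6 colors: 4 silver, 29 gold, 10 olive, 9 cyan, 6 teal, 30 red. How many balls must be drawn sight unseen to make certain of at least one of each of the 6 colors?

The hardest color to obtain is silver: we could draw every other ball first — 88 − 4 = 84 balls — without a single silver one.
The next draw must be silver, so 84 + 1 = 85.

85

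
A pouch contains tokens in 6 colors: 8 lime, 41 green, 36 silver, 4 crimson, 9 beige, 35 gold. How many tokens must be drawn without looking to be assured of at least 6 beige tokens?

130

To avoid beige tokens as long as possible, exhaust the other 5 colors first.
The worst case draws every non-beige token first: 8 + 41 + 36 + 4 + 35 = 124.
The next 6 draws are then forced to be beige, giving 124 + 6 = 130.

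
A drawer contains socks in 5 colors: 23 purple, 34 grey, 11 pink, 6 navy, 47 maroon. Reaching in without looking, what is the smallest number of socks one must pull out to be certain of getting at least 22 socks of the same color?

81

In the worst case we take at most 21 of each color, but all 11 pink and all 6 navy (fewer than 21), giving 21 + 21 + 11 + 6 + 21 = 80.
One more sock then forces some color to 22, so 80 + 1 = 81.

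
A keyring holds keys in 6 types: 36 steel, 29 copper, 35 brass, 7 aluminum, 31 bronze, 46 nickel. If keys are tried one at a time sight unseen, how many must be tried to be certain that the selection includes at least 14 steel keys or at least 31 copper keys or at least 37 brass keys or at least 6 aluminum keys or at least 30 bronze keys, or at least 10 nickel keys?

The worst case stops just short of every target: 13 steel, all 29 copper, all 35 brass, 5 aluminum, 29 bronze, 9 nickel — 13 + 29 + 35 + 5 + 29 + 9 = 120 keys.
One more key must push some type to its target, so 120 + 1 = 121.

121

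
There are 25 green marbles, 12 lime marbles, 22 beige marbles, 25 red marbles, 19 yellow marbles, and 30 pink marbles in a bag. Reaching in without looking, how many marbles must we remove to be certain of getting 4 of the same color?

The worst case takes 3 marbles of each color without reaching 4 of any: 6 × 3 = 18.
The next marble must bring some color to 4, so 18 + 1 = 19.

19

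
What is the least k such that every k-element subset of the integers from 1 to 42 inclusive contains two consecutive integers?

Partition {1, …, 42} into 21 pairs: {1,2}, {3,4}, …, {41,42}.
Choosing 21 integers — say the 21 even numbers 2, 4, …, 42 — takes one from each pair and avoids the property.
Choosing 22 forces two into the same pair by pigeonhole, and those are consecutive. So 22.

22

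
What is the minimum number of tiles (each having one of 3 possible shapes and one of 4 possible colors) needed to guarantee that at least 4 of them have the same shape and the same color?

There are 3 × 4 = 12 (shape, color) combinations acting as pigeonholes.
With 12 × 3 = 36 tiles we could place exactly 3 in each, with no (shape, color) pair reaching 4.
One more forces some (shape, color) pair to hold 4, so 36 + 1 = 37.

37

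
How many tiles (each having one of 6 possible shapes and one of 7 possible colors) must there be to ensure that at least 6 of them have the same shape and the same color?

There are 6 × 7 = 42 (shape, color) combinations acting as pigeonholes.
With 42 × 5 = 210 tiles we could place exactly 5 in each, with no (shape, color) pair reaching 6.
One more forces some (shape, color) pair to hold 6, so 210 + 1 = 211.

211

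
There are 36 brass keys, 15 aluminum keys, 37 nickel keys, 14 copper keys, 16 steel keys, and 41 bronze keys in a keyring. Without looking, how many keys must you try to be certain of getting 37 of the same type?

Treat the 6 types as pigeonholes.
In the worst case we take at most 36 of each type, but all 15 aluminum, all 14 copper, and all 16 steel (fewer than 36), giving 36 + 15 + 36 + 14 + 16 + 36 = 153.
One more key then forces some type to 37, so 153 + 1 = 154.

154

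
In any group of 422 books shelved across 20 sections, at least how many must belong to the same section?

22

The 422 books fall into 20 sections.
If each of the 20 sections held at most 21, the total would be at most 20 × 21 = 420 < 422, a contradiction.
So at least one holds ⌈422/20⌉ = 22.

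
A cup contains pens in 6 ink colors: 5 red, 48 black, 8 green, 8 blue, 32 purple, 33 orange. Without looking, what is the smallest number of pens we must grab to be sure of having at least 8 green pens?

The worst case draws every non-green pen first: 5 + 48 + 8 + 32 + 33 = 126.
The next 8 draws are then forced to be green, giving 126 + 8 = 134.

134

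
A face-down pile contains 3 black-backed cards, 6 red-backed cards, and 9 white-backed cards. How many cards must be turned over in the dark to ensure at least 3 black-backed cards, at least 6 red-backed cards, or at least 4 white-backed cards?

11

The worst case stops just short of every target: 2 black-backed, 5 red-backed, 3 white-backed — 2 + 5 + 3 = 10 cards.
One more card must push some back color to its target, so 10 + 1 = 11.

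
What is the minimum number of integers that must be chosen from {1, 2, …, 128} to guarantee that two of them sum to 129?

Partition {1, …, 128} into 64 pairs: {1,128}, {2,127}, …, {64,65}.
Choosing 64 integers — say the integers 1 through 64 — takes one from each pair and avoids the property.
Choosing 65 forces two into the same pair by pigeonhole, and those sum to 129. So 65.

65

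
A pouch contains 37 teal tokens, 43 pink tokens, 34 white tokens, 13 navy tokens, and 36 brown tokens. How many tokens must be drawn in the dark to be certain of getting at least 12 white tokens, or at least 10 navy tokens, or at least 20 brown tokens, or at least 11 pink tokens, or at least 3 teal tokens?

The worst case stops just short of every target: 2 teal, 10 pink, 11 white, 9 navy, 19 brown — 2 + 10 + 11 + 9 + 19 = 51 tokens.
One more token must push some color to its target, so 51 + 1 = 52.

52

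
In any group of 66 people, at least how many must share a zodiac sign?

There are 12 zodiac signs, which serve as the pigeonholes.
If each of the 12 zodiac signs held at most 5, the total would be at most 12 × 5 = 60 < 66, a contradiction.
So at least one holds ⌈66/12⌉ = 6.

6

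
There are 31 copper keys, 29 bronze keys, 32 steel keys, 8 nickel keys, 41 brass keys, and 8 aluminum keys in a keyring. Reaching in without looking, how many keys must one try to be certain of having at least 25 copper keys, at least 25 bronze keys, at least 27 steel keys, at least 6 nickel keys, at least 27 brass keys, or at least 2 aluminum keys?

107

Each of the 6 types has its own threshold; avoid all of them simultaneously.
The worst case stops just short of every target: 24 copper, 24 bronze, 26 steel, 5 nickel, 26 brass, 1 aluminum — 24 + 24 + 26 + 5 + 26 + 1 = 106 keys.
One more key must push some type to its target, so 106 + 1 = 107.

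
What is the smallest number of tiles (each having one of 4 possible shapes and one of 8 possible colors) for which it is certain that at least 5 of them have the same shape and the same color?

129

There are 4 × 8 = 32 (shape, color) combinations acting as pigeonholes.
With 32 × 4 = 128 tiles we could place exactly 4 in each, with no (shape, color) pair reaching 5.
One more forces some (shape, color) pair to hold 5, so 128 + 1 = 129.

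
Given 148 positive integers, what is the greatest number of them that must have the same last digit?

15

If each of the 10 possible last digits held at most 14, the total would be at most 10 × 14 = 140 < 148, a contradiction.
So at least one holds ⌈148/10⌉ = 15.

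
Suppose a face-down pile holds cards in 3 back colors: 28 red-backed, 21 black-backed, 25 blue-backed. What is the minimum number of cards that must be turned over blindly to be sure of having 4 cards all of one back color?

Treat the 3 back colors as pigeonholes.
The worst case takes 3 cards of each back color without reaching 4 of any: 3 × 3 = 9.
The next card must bring some back color to 4, so 9 + 1 = 10.

10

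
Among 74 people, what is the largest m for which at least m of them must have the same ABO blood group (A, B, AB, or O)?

The 74 people fall into 4 ABO blood groups.
If each of the 4 ABO blood groups held at most 18, the total would be at most 4 × 18 = 72 < 74, a contradiction.
So at least one holds ⌈74/4⌉ = 19.

19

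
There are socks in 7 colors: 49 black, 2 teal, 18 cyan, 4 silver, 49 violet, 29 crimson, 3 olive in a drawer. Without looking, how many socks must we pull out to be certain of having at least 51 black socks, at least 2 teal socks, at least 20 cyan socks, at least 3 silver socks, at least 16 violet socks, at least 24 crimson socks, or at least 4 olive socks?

112

The worst case stops just short of every target: all 49 black, 1 teal, all 18 cyan, 2 silver, 15 violet, 23 crimson, 3 olive — 49 + 1 + 18 + 2 + 15 + 23 + 3 = 111 socks.
One more sock must push some color to its target, so 111 + 1 = 112.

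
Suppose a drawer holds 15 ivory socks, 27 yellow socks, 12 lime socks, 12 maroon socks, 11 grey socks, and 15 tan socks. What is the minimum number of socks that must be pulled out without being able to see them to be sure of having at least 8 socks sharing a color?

43

Treat the 6 colors as pigeonholes.
The worst case takes 7 socks of each color without reaching 8 of any: 6 × 7 = 42.
The next sock must bring some color to 8, so 42 + 1 = 43.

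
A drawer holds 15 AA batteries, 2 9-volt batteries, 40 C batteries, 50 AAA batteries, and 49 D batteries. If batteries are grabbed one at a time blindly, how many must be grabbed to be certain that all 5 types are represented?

The hardest type to obtain is 9-volt: we could draw every other battery first — 156 − 2 = 154 batteries — without a single 9-volt one.
The next draw must be 9-volt, so 154 + 1 = 155.

155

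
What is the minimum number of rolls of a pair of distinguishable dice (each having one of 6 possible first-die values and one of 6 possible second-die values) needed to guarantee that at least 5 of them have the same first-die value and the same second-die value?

145

There are 6 × 6 = 36 (first-die value, second-die value) combinations acting as pigeonholes.
With 36 × 4 = 144 rolls of a pair of distinguishable dice we could place exactly 4 in each, with no (first-die value, second-die value) pair reaching 5.
One more forces some (first-die value, second-die value) pair to hold 5, so 144 + 1 = 145.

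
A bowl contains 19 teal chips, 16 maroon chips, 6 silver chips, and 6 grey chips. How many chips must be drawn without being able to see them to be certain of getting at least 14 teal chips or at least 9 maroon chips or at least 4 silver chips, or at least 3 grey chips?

The worst case stops just short of every target: 13 teal, 8 maroon, 3 silver, 2 grey — 13 + 8 + 3 + 2 = 26 chips.
One more chip must push some color to its target, so 26 + 1 = 27.

27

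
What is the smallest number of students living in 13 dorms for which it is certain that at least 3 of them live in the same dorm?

27

There are 13 dorms acting as pigeonholes.
With 13 × 2 = 26 students we could place exactly 2 in each, with no class reaching 3.
One more forces some class to hold 3, so 26 + 1 = 27.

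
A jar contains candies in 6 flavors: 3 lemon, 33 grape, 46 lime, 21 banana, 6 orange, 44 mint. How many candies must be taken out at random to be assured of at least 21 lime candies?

The worst case draws every non-lime candy first: 3 + 33 + 21 + 6 + 44 = 107.
The next 21 draws are then forced to be lime, giving 107 + 21 = 128.

128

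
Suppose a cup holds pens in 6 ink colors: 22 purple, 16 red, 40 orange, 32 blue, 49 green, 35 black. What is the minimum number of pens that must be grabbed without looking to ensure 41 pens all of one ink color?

186

In the worst case we take at most 40 of each ink color, but all 22 purple, all 16 red, all 32 blue, and all 35 black (fewer than 40), giving 22 + 16 + 40 + 32 + 40 + 35 = 185.
One more pen then forces some ink color to 41, so 185 + 1 = 186.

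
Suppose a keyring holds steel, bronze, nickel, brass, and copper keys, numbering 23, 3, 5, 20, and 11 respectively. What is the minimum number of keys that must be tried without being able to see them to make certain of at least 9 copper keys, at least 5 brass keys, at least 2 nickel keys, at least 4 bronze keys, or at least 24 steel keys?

40

Each of the 5 types has its own threshold; avoid all of them simultaneously.
The worst case stops just short of every target: 23 steel, 3 bronze, 1 nickel, 4 brass, 8 copper — 23 + 3 + 1 + 4 + 8 = 39 keys.
One more key must push some type to its target, so 39 + 1 = 40.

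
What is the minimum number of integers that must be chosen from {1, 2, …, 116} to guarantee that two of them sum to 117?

59

Partition {1, …, 116} into 58 pairs: {1,116}, {2,115}, …, {58,59}.
Choosing 58 integers — say the integers 1 through 58 — takes one from each pair and avoids the property.
Choosing 59 forces two into the same pair by pigeonhole, and those sum to 117. So 59.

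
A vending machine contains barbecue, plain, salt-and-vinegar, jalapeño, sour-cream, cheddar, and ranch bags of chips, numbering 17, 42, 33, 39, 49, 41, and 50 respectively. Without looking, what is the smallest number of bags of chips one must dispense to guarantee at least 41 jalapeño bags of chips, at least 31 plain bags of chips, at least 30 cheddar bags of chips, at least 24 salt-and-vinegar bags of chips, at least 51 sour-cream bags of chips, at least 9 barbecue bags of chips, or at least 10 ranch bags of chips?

The worst case stops just short of every target: 8 barbecue, 30 plain, 23 salt-and-vinegar, all 39 jalapeño, all 49 sour-cream, 29 cheddar, 9 ranch — 8 + 30 + 23 + 39 + 49 + 29 + 9 = 187 bags of chips.
One more bag of chips must push some flavor to its target, so 187 + 1 = 188.

188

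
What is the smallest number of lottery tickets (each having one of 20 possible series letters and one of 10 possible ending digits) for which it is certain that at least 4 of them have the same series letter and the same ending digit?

There are 20 × 10 = 200 (series letter, ending digit) combinations acting as pigeonholes.
With 200 × 3 = 600 lottery tickets we could place exactly 3 in each, with no (series letter, ending digit) pair reaching 4.
One more forces some (series letter, ending digit) pair to hold 4, so 600 + 1 = 601.

601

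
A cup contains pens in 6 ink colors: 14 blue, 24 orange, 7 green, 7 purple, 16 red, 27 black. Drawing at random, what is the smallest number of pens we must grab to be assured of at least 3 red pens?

The worst case draws every non-red pen first: 14 + 24 + 7 + 7 + 27 = 79.
The next 3 draws are then forced to be red, giving 79 + 3 = 82.

82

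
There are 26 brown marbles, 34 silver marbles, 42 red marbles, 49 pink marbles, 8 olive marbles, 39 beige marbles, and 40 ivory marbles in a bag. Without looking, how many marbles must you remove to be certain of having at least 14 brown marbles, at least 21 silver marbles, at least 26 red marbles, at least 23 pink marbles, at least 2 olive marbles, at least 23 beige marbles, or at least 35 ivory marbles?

The worst case stops just short of every target: 13 brown, 20 silver, 25 red, 22 pink, 1 olive, 22 beige, 34 ivory — 13 + 20 + 25 + 22 + 1 + 22 + 34 = 137 marbles.
One more marble must push some color to its target, so 137 + 1 = 138.

138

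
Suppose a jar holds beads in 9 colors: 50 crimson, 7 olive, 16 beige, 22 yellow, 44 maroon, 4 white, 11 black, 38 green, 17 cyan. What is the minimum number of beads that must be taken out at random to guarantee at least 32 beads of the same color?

171

In the worst case we take at most 31 of each color, but all 7 olive, all 16 beige, all 22 yellow, all 4 white, all 11 black, and all 17 cyan (fewer than 31), giving 31 + 7 + 16 + 22 + 31 + 4 + 11 + 31 + 17 = 170.
One more bead then forces some color to 32, so 170 + 1 = 171.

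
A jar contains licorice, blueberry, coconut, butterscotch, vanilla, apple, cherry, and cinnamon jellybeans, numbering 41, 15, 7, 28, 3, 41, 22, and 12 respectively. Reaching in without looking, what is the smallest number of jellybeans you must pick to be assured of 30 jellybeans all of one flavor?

146

Treat the 8 flavors as pigeonholes.
In the worst case we take at most 29 of each flavor, but all 15 blueberry, all 7 coconut, all 28 butterscotch, all 3 vanilla, all 22 cherry, and all 12 cinnamon (fewer than 29), giving 29 + 15 + 7 + 28 + 3 + 29 + 22 + 12 = 145.
One more jellybean then forces some flavor to 30, so 145 + 1 = 146.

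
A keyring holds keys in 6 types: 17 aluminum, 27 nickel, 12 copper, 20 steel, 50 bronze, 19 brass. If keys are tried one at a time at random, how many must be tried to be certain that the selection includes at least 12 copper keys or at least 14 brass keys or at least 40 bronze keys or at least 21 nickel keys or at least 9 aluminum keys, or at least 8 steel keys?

The worst case stops just short of every target: 8 aluminum, 20 nickel, 11 copper, 7 steel, 39 bronze, 13 brass — 8 + 20 + 11 + 7 + 39 + 13 = 98 keys.
One more key must push some type to its target, so 98 + 1 = 99.

99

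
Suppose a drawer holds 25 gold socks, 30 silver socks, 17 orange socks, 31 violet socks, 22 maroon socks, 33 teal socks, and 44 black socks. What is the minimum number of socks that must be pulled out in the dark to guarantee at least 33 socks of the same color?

In the worst case we take at most 32 of each color, but all 25 gold, all 30 silver, all 17 orange, all 31 violet, and all 22 maroon (fewer than 32), giving 25 + 30 + 17 + 31 + 22 + 32 + 32 = 189.
One more sock then forces some color to 33, so 189 + 1 = 190.

190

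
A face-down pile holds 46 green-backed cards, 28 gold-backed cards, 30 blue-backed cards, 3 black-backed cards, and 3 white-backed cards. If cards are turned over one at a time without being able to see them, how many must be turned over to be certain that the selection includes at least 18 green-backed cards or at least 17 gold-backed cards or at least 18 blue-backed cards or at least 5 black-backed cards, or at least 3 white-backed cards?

The worst case stops just short of every target: 17 green-backed, 16 gold-backed, 17 blue-backed, all 3 black-backed, 2 white-backed — 17 + 16 + 17 + 3 + 2 = 55 cards.
One more card must push some back color to its target, so 55 + 1 = 56.

56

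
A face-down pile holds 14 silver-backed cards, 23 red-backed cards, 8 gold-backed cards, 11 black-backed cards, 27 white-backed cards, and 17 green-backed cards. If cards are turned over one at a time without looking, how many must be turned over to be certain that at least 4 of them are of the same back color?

19

The worst case takes 3 cards of each back color without reaching 4 of any: 6 × 3 = 18.
The next card must bring some back color to 4, so 18 + 1 = 19.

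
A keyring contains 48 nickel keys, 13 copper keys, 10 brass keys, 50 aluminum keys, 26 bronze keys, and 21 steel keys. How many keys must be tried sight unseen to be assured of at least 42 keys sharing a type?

153

In the worst case we take at most 41 of each type, but all 13 copper, all 10 brass, all 26 bronze, and all 21 steel (fewer than 41), giving 41 + 13 + 10 + 41 + 26 + 21 = 152.
One more key then forces some type to 42, so 152 + 1 = 153.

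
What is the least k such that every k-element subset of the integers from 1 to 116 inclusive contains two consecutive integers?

59

Partition {1, …, 116} into 58 pairs: {1,2}, {3,4}, …, {115,116}.
Choosing 58 integers — say the 58 even numbers 2, 4, …, 116 — takes one from each pair and avoids the property.
Choosing 59 forces two into the same pair by pigeonhole, and those are consecutive. So 59.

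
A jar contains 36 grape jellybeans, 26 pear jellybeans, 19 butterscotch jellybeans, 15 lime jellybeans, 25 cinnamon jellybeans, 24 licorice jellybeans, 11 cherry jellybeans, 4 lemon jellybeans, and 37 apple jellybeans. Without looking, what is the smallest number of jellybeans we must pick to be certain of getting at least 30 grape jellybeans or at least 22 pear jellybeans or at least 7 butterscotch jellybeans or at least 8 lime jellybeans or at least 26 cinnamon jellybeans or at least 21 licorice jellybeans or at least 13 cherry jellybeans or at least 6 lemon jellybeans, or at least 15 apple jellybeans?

138

The worst case stops just short of every target: 29 grape, 21 pear, 6 butterscotch, 7 lime, 25 cinnamon, 20 licorice, all 11 cherry, all 4 lemon, 14 apple — 29 + 21 + 6 + 7 + 25 + 20 + 11 + 4 + 14 = 137 jellybeans.
One more jellybean must push some flavor to its target, so 137 + 1 = 138.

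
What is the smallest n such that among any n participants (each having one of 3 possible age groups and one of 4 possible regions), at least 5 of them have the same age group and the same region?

49

There are 3 × 4 = 12 (age group, region) combinations acting as pigeonholes.
With 12 × 4 = 48 participants we could place exactly 4 in each, with no (age group, region) pair reaching 5.
One more forces some (age group, region) pair to hold 5, so 48 + 1 = 49.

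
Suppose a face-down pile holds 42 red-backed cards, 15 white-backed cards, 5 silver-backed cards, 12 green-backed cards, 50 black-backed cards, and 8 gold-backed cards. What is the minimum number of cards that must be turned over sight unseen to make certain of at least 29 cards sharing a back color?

97

In the worst case we take at most 28 of each back color, but all 15 white-backed, all 5 silver-backed, all 12 green-backed, and all 8 gold-backed (fewer than 28), giving 28 + 15 + 5 + 12 + 28 + 8 = 96.
One more card then forces some back color to 29, so 96 + 1 = 97.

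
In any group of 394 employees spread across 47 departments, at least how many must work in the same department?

9

The 394 employees fall into 47 departments.
If each of the 47 departments held at most 8, the total would be at most 47 × 8 = 376 < 394, a contradiction.
So at least one holds ⌈394/47⌉ = 9.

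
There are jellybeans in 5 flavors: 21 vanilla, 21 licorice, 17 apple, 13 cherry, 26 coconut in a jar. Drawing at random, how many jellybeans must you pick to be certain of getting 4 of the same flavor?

16

The worst case takes 3 jellybeans of each flavor without reaching 4 of any: 5 × 3 = 15.
The next jellybean must bring some flavor to 4, so 15 + 1 = 16.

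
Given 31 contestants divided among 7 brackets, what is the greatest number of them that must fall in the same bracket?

5

The 31 contestants fall into 7 brackets.
If each of the 7 brackets held at most 4, the total would be at most 7 × 4 = 28 < 31, a contradiction.
So at least one holds ⌈31/7⌉ = 5.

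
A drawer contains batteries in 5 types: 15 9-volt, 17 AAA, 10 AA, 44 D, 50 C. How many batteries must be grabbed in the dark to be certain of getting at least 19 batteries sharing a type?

79

Treat the 5 types as pigeonholes.
In the worst case we take at most 18 of each type, but all 15 9-volt, all 17 AAA, and all 10 AA (fewer than 18), giving 15 + 17 + 10 + 18 + 18 = 78.
One more battery then forces some type to 19, so 78 + 1 = 79.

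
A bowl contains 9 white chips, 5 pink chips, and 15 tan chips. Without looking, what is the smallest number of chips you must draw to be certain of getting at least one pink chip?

To avoid pink chips as long as possible, exhaust the other 2 colors first.
The worst case draws every non-pink chip first: 9 + 15 = 24.
The next draw is then forced to be pink, giving 24 + 1 = 25.

25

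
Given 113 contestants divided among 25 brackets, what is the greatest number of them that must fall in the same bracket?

5

The 113 contestants fall into 25 brackets.
If each of the 25 brackets held at most 4, the total would be at most 25 × 4 = 100 < 113, a contradiction.
So at least one holds ⌈113/25⌉ = 5.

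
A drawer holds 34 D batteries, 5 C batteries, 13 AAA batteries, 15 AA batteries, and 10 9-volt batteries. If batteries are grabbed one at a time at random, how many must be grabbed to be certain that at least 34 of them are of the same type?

In the worst case we take at most 33 of each type, but all 5 C, all 13 AAA, all 15 AA, and all 10 9-volt (fewer than 33), giving 33 + 5 + 13 + 15 + 10 = 76.
One more battery then forces some type to 34, so 76 + 1 = 77.

77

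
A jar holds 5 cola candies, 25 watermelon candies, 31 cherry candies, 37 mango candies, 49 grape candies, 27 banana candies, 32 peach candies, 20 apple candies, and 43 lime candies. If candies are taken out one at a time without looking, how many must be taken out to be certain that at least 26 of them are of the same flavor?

201

Treat the 9 flavors as pigeonholes.
In the worst case we take at most 25 of each flavor, but all 5 cola and all 20 apple (fewer than 25), giving 5 + 25 + 25 + 25 + 25 + 25 + 25 + 20 + 25 = 200.
One more candy then forces some flavor to 26, so 200 + 1 = 201.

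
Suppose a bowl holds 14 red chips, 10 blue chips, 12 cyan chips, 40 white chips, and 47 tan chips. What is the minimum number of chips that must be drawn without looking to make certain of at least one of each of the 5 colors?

114

The hardest color to obtain is blue: we could draw every other chip first — 123 − 10 = 113 chips — without a single blue one.
The next draw must be blue, so 113 + 1 = 114.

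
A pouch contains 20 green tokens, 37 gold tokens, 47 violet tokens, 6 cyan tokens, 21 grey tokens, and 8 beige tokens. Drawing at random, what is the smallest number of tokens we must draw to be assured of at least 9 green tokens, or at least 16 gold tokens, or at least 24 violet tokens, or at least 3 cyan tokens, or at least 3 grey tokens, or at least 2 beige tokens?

52

The worst case stops just short of every target: 8 green, 15 gold, 23 violet, 2 cyan, 2 grey, 1 beige — 8 + 15 + 23 + 2 + 2 + 1 = 51 tokens.
One more token must push some color to its target, so 51 + 1 = 52.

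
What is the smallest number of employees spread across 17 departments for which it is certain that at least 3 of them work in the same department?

35

There are 17 departments acting as pigeonholes.
With 17 × 2 = 34 employees we could place exactly 2 in each, with no class reaching 3.
One more forces some class to hold 3, so 34 + 1 = 35.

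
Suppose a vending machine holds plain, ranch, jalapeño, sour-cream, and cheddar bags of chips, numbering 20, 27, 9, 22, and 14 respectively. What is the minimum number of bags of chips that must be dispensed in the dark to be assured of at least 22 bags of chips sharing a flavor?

86

In the worst case we take at most 21 of each flavor, but all 20 plain, all 9 jalapeño, and all 14 cheddar (fewer than 21), giving 20 + 21 + 9 + 21 + 14 = 85.
One more bag of chips then forces some flavor to 22, so 85 + 1 = 86.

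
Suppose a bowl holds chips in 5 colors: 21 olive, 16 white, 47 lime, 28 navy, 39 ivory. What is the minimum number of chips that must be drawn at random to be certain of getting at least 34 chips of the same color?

Treat the 5 colors as pigeonholes.
In the worst case we take at most 33 of each color, but all 21 olive, all 16 white, and all 28 navy (fewer than 33), giving 21 + 16 + 33 + 28 + 33 = 131.
One more chip then forces some color to 34, so 131 + 1 = 132.

132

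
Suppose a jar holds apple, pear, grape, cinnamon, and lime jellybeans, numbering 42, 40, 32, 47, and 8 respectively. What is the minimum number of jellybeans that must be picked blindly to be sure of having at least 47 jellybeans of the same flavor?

In the worst case we take at most 46 of each flavor, but all 42 apple, all 40 pear, all 32 grape, and all 8 lime (fewer than 46), giving 42 + 40 + 32 + 46 + 8 = 168.
One more jellybean then forces some flavor to 47, so 168 + 1 = 169.

169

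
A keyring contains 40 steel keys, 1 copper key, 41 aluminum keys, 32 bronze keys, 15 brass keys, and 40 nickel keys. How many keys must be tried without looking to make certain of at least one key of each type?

169

The hardest type to obtain is copper: we could draw every other key first — 169 − 1 = 168 keys — without a single copper one.
The next draw must be copper, so 168 + 1 = 169.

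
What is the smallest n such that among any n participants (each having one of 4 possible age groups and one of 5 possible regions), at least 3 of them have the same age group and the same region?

There are 4 × 5 = 20 (age group, region) combinations acting as pigeonholes.
With 20 × 2 = 40 participants we could place exactly 2 in each, with no (age group, region) pair reaching 3.
One more forces some (age group, region) pair to hold 3, so 40 + 1 = 41.

41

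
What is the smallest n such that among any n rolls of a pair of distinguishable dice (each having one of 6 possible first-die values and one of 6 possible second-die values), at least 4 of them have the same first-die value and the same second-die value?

109

There are 6 × 6 = 36 (first-die value, second-die value) combinations acting as pigeonholes.
With 36 × 3 = 108 rolls of a pair of distinguishable dice we could place exactly 3 in each, with no (first-die value, second-die value) pair reaching 4.
One more forces some (first-die value, second-die value) pair to hold 4, so 108 + 1 = 109.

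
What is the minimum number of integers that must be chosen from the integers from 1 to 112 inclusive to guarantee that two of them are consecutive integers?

Partition {1, …, 112} into 56 pairs: {1,2}, {3,4}, …, {111,112}.
Choosing 56 integers — say the 56 even numbers 2, 4, …, 112 — takes one from each pair and avoids the property.
Choosing 57 forces two into the same pair by pigeonhole, and those are consecutive. So 57.

57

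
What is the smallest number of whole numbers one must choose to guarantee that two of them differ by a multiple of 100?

Use the pigeonhole principle on residue classes: two integers differ by a multiple of 100 exactly when they share a remainder mod 100.
There are 100 residue classes mod 100, so 100 integers can all lie in distinct classes.
One more integer must repeat a residue, giving a difference divisible by 100. So n = 100 + 1 = 101.

101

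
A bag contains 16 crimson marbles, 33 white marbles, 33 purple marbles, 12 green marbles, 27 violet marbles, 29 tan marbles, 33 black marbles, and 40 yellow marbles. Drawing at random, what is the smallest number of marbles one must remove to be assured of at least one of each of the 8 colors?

212

The hardest color to obtain is green: we could draw every other marble first — 223 − 12 = 211 marbles — without a single green one.
The next draw must be green, so 211 + 1 = 212.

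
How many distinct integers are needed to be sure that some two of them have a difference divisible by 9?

Use the pigeonhole principle on residue classes: two integers differ by a multiple of 9 exactly when they share a remainder mod 9.
There are 9 residue classes mod 9, so 9 integers can all lie in distinct classes.
One more integer must repeat a residue, giving a difference divisible by 9. So n = 9 + 1 = 10.

10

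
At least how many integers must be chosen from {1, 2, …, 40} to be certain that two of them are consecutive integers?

Partition {1, …, 40} into 20 pairs: {1,2}, {3,4}, …, {39,40}.
Choosing 20 integers — say the 20 even numbers 2, 4, …, 40 — takes one from each pair and avoids the property.
Choosing 21 forces two into the same pair by pigeonhole, and those are consecutive. So 21.

21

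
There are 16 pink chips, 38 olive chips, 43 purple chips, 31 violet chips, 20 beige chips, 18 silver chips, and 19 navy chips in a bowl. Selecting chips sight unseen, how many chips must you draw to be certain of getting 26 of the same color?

149

In the worst case we take at most 25 of each color, but all 16 pink, all 20 beige, all 18 silver, and all 19 navy (fewer than 25), giving 16 + 25 + 25 + 25 + 20 + 18 + 19 = 148.
One more chip then forces some color to 26, so 148 + 1 = 149.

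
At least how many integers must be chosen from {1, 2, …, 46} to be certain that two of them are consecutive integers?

Partition {1, …, 46} into 23 pairs: {1,2}, {3,4}, …, {45,46}.
Choosing 23 integers — say the 23 even numbers 2, 4, …, 46 — takes one from each pair and avoids the property.
Choosing 24 forces two into the same pair by pigeonhole, and those are consecutive. So 24.

24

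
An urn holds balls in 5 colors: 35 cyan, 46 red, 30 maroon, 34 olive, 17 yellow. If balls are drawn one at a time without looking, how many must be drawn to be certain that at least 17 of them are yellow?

162

The worst case draws every non-yellow ball first: 35 + 46 + 30 + 34 = 145.
The next 17 draws are then forced to be yellow, giving 145 + 17 = 162.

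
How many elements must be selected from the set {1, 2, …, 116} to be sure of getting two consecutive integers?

Partition {1, …, 116} into 58 pairs: {1,2}, {3,4}, …, {115,116}.
Choosing 58 integers — say the 58 even numbers 2, 4, …, 116 — takes one from each pair and avoids the property.
Choosing 59 forces two into the same pair by pigeonhole, and those are consecutive. So 59.

59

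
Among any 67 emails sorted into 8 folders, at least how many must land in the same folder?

If each of the 8 folders held at most 8, the total would be at most 8 × 8 = 64 < 67, a contradiction.
So at least one holds ⌈67/8⌉ = 9.

9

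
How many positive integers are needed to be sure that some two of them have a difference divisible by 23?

24

Two integers differ by a multiple of 23 exactly when they share a remainder mod 23.
There are 23 residue classes mod 23, so 23 integers can all lie in distinct classes.
One more integer must repeat a residue, giving a difference divisible by 23. So n = 23 + 1 = 24.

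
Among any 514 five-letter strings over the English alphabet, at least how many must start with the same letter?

If each of the 26 possible first letters held at most 19, the total would be at most 26 × 19 = 494 < 514, a contradiction.
So at least one holds ⌈514/26⌉ = 20.

20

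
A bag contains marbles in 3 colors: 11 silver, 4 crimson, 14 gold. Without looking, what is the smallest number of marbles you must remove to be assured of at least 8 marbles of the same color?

Treat the 3 colors as pigeonholes.
In the worst case we take at most 7 of each color, but all 4 crimson (fewer than 7), giving 7 + 4 + 7 = 18.
One more marble then forces some color to 8, so 18 + 1 = 19.

19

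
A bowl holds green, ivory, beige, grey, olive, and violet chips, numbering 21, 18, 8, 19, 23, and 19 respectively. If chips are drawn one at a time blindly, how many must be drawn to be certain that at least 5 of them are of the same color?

25

Treat the 6 colors as pigeonholes.
The worst case takes 4 chips of each color without reaching 5 of any: 6 × 4 = 24.
The next chip must bring some color to 5, so 24 + 1 = 25.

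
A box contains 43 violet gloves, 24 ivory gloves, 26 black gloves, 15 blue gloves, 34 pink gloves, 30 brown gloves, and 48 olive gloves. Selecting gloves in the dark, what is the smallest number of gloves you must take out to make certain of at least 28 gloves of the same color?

In the worst case we take at most 27 of each color, but all 24 ivory, all 26 black, and all 15 blue (fewer than 27), giving 27 + 24 + 26 + 15 + 27 + 27 + 27 = 173.
One more glove then forces some color to 28, so 173 + 1 = 174.

174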